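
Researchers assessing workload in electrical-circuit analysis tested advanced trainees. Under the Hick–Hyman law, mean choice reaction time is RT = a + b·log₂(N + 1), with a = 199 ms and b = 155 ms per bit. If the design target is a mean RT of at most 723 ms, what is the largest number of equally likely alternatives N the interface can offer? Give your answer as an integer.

9

Set 199 + 155·log₂(N + 1) ≤ 723.
log₂(N + 1) ≤ (723 − 199) / 155 = 3.3806.
N + 1 ≤ 2^3.3806 = 10.4151.
N ≤ 9.4151, so the largest integer N is 9.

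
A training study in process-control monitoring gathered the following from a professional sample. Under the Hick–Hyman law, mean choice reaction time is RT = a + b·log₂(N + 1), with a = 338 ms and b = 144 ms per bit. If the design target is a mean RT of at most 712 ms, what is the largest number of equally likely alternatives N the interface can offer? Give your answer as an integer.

Set 338 + 144·log₂(N + 1) ≤ 712.
log₂(N + 1) ≤ (712 − 338) / 144 = 2.5972.
N + 1 ≤ 2^2.5972 = 6.0511.
N ≤ 5.0511, so the largest integer N is 5.

5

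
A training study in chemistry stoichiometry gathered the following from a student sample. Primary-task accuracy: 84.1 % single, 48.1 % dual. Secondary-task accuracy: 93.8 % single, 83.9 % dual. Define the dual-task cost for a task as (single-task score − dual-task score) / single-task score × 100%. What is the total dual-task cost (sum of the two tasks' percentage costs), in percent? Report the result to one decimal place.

53.4

Primary cost = (84.1 − 48.1) / 84.1 × 100% = 42.8062%.
Secondary cost = (93.8 − 83.9) / 93.8 × 100% = 10.5544%.
Total = 42.8062% + 10.5544% = 53.3606% ≈ 53.4%.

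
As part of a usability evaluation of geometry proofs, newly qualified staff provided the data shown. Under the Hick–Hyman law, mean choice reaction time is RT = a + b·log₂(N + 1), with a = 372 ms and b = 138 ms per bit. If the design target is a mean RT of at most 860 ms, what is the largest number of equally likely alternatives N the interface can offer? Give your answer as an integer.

10

Set 372 + 138·log₂(N + 1) ≤ 860.
log₂(N + 1) ≤ (860 − 372) / 138 = 3.5362.
N + 1 ≤ 2^3.5362 = 11.6012.
N ≤ 10.6012, so the largest integer N is 10.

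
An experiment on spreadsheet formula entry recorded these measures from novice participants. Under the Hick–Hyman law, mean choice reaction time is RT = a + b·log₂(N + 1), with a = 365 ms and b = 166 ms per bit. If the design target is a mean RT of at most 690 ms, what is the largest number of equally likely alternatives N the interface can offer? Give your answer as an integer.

2

Set 365 + 166·log₂(N + 1) ≤ 690.
log₂(N + 1) ≤ (690 − 365) / 166 = 1.9578.
N + 1 ≤ 2^1.9578 = 3.8847.
N ≤ 2.8847, so the largest integer N is 2.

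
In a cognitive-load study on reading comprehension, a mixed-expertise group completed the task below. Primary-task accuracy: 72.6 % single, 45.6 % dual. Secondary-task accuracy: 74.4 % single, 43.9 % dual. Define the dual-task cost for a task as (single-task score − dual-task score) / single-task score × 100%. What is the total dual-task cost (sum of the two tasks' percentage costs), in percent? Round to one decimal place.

78.2

Primary cost = (72.6 − 45.6) / 72.6 × 100% = 37.1901%.
Secondary cost = (74.4 − 43.9) / 74.4 × 100% = 40.9946%.
Total = 37.1901% + 40.9946% = 78.1847% ≈ 78.2%.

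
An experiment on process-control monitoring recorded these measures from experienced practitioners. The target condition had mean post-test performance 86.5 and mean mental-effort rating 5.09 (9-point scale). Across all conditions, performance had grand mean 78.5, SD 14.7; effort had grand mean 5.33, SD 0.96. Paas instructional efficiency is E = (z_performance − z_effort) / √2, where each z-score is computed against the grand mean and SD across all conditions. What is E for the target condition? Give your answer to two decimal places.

z_performance = (86.5 − 78.5) / 14.7 = 8.0000 / 14.7 = 0.5442.
z_effort = (5.09 − 5.33) / 0.96 = -0.2400 / 0.96 = -0.2500.
z_P − z_E = 0.5442 − (-0.2500) = 0.7942.
E = 0.7942 / √2 = 0.7942 / 1.41421 = 0.5616 ≈ 0.56.

0.56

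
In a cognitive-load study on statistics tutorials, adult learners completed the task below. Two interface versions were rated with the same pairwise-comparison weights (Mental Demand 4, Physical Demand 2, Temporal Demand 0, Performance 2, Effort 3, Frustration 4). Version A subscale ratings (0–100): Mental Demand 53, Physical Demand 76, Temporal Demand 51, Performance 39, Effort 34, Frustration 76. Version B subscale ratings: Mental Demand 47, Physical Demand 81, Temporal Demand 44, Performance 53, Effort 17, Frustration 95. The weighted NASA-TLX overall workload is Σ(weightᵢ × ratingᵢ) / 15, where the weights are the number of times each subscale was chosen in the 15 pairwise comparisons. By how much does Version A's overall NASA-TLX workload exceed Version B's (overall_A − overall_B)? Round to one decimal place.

Version A weighted sum = 4·53 + 2·76 + 0·51 + 2·39 + 3·34 + 4·76 = 212 + 152 + 0 + 78 + 102 + 304 = 848; overall_A = 848/15 = 56.5333.
Version B weighted sum = 4·47 + 2·81 + 0·44 + 2·53 + 3·17 + 4·95 = 188 + 162 + 0 + 106 + 51 + 380 = 887; overall_B = 887/15 = 59.1333.
Difference = 56.5333 − 59.1333 = -2.6000 ≈ -2.6.

-2.6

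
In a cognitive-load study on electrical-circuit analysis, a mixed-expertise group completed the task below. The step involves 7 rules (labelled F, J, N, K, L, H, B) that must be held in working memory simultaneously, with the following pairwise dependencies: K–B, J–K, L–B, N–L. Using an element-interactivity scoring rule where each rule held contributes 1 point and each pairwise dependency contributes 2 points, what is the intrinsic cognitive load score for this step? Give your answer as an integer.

Count of rules held simultaneously: 7.
Count of pairwise dependencies listed: 4.
Element contribution: 7 × 1 = 7.
Interaction contribution: 4 × 2 = 8.
Intrinsic load = 7 + 8 = 15.

15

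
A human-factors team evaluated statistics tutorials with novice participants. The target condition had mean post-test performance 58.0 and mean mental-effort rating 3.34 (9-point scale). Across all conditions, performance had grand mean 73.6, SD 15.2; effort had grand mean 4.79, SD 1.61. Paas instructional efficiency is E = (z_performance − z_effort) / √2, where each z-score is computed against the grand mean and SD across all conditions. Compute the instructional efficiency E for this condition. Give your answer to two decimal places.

-0.09

z_performance = (58.0 − 73.6) / 15.2 = -15.6000 / 15.2 = -1.0263.
z_effort = (3.34 − 4.79) / 1.61 = -1.4500 / 1.61 = -0.9006.
z_P − z_E = -1.0263 − (-0.9006) = -0.1257.
E = -0.1257 / √2 = -0.1257 / 1.41421 = -0.0889 ≈ -0.09.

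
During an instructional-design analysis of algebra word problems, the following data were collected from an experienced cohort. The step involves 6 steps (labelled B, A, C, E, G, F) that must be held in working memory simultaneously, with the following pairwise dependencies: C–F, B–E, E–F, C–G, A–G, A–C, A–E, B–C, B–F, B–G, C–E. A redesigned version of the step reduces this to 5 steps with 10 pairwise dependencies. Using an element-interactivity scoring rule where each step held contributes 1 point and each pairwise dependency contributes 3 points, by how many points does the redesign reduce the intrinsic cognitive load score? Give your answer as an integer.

Original: 6 × 1 + 11 × 3 = 6 + 33 = 39.
Redesigned: 5 × 1 + 10 × 3 = 5 + 30 = 35.
Reduction = 39 − 35 = 4.

4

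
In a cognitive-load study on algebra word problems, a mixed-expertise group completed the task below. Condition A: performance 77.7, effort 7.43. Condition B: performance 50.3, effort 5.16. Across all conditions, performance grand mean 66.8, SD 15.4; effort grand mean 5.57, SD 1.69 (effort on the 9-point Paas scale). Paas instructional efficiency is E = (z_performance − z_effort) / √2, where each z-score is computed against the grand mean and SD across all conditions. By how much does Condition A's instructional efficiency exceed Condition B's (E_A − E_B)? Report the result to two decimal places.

Condition A: z_P = (77.7 − 66.8)/15.4 = 0.7078; z_E = (7.43 − 5.57)/1.69 = 1.1006; E_A = (0.7078 − 1.1006)/√2 = -0.2778.
Condition B: z_P = (50.3 − 66.8)/15.4 = -1.0714; z_E = (5.16 − 5.57)/1.69 = -0.2426; E_B = (-1.0714 − (-0.2426))/√2 = -0.5861.
E_A − E_B = -0.2778 − (-0.5861) = 0.3083 ≈ 0.31.

0.31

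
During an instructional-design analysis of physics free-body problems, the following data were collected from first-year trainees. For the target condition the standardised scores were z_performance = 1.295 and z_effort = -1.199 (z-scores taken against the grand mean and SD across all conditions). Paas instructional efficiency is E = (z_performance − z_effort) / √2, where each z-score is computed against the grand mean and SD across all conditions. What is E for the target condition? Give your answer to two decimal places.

z_P − z_E = 1.295 − (-1.199) = 2.4940.
E = 2.4940 / √2 = 2.4940 / 1.41421 = 1.7635 ≈ 1.76.

1.76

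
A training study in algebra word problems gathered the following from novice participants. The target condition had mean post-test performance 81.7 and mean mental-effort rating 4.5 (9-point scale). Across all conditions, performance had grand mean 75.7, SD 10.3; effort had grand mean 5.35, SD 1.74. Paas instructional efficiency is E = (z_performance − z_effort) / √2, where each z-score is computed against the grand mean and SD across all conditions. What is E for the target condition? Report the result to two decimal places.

0.76

z_performance = (81.7 − 75.7) / 10.3 = 6.0000 / 10.3 = 0.5825.
z_effort = (4.5 − 5.35) / 1.74 = -0.8500 / 1.74 = -0.4885.
z_P − z_E = 0.5825 − (-0.4885) = 1.0710.
E = 1.0710 / √2 = 1.0710 / 1.41421 = 0.7573 ≈ 0.76.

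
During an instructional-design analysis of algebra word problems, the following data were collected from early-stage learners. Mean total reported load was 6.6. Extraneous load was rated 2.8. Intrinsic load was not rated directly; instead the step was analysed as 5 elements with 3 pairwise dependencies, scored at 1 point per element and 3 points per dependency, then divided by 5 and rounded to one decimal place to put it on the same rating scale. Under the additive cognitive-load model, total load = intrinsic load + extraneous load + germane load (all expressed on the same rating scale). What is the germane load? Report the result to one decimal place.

1.0

Intrinsic (element-interactivity): (5 × 1 + 3 × 3) / 5 = 14 / 5 = 2.8000 → 2.8.
germane load = total − intrinsic − extraneous
             = 6.6 − 2.8 − 2.8 = 1.0.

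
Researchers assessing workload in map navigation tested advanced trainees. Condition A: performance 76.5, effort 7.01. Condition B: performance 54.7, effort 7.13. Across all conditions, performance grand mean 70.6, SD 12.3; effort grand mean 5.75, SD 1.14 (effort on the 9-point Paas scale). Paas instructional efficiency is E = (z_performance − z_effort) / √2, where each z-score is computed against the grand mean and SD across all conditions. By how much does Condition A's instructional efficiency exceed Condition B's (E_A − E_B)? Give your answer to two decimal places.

1.33

Condition A: z_P = (76.5 − 70.6)/12.3 = 0.4797; z_E = (7.01 − 5.75)/1.14 = 1.1053; E_A = (0.4797 − 1.1053)/√2 = -0.4424.
Condition B: z_P = (54.7 − 70.6)/12.3 = -1.2927; z_E = (7.13 − 5.75)/1.14 = 1.2105; E_B = (-1.2927 − 1.2105)/√2 = -1.7700.
E_A − E_B = -0.4424 − (-1.7700) = 1.3276 ≈ 1.33.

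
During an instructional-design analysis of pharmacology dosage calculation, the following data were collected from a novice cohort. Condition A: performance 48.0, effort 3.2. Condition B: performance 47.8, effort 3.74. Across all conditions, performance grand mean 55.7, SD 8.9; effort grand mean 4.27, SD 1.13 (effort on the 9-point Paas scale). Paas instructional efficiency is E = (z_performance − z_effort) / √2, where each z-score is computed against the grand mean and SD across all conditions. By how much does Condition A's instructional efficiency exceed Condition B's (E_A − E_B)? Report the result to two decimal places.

0.35

Condition A: z_P = (48.0 − 55.7)/8.9 = -0.8652; z_E = (3.2 − 4.27)/1.13 = -0.9469; E_A = (-0.8652 − (-0.9469))/√2 = 0.0578.
Condition B: z_P = (47.8 − 55.7)/8.9 = -0.8876; z_E = (3.74 − 4.27)/1.13 = -0.4690; E_B = (-0.8876 − (-0.4690))/√2 = -0.2960.
E_A − E_B = 0.0578 − (-0.2960) = 0.3538 ≈ 0.35.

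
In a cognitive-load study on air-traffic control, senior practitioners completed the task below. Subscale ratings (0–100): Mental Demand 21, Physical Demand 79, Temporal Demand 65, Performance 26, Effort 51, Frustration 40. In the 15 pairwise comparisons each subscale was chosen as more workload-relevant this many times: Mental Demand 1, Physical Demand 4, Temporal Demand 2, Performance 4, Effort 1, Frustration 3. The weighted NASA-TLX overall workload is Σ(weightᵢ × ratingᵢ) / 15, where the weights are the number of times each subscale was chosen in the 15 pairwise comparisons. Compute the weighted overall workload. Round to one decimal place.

49.5

The tallies are the weights (they sum to 15).
Weighted sum = 1·21 + 4·79 + 2·65 + 4·26 + 1·51 + 3·40
            = 21 + 316 + 130 + 104 + 51 + 120 = 742.
Overall workload = 742 / 15 = 49.4667 ≈ 49.5.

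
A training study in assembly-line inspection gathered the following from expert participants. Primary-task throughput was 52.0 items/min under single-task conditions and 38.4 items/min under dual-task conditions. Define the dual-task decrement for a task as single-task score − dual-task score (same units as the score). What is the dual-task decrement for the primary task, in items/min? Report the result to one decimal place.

13.6

Decrement = 52.0 − 38.4 = 13.6000 items/min ≈ 13.6 items/min.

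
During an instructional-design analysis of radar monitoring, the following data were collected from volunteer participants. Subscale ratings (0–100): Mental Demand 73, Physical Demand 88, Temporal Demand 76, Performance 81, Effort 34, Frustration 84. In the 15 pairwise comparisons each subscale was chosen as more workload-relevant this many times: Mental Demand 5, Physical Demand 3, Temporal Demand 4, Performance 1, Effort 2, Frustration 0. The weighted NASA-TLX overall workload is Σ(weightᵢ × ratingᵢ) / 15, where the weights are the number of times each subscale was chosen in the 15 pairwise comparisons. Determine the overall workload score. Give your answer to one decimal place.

72.1

The tallies are the weights (they sum to 15).
Weighted sum = 5·73 + 3·88 + 4·76 + 1·81 + 2·34 + 0·84
            = 365 + 264 + 304 + 81 + 68 + 0 = 1082.
Overall workload = 1082 / 15 = 72.1333 ≈ 72.1.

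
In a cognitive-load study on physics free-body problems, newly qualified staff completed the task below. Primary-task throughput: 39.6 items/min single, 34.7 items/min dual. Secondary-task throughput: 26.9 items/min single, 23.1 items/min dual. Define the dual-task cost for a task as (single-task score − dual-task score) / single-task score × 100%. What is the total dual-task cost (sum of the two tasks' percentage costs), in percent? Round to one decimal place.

Primary cost = (39.6 − 34.7) / 39.6 × 100% = 12.3737%.
Secondary cost = (26.9 − 23.1) / 26.9 × 100% = 14.1264%.
Total = 12.3737% + 14.1264% = 26.5001% ≈ 26.5%.

26.5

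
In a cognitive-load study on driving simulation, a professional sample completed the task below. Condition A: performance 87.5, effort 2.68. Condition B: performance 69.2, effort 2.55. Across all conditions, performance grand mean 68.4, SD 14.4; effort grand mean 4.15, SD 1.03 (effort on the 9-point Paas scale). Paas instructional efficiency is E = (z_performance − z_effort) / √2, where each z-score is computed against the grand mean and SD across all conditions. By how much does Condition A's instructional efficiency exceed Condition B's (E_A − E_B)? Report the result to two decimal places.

Condition A: z_P = (87.5 − 68.4)/14.4 = 1.3264; z_E = (2.68 − 4.15)/1.03 = -1.4272; E_A = (1.3264 − (-1.4272))/√2 = 1.9471.
Condition B: z_P = (69.2 − 68.4)/14.4 = 0.0556; z_E = (2.55 − 4.15)/1.03 = -1.5534; E_B = (0.0556 − (-1.5534))/√2 = 1.1377.
E_A − E_B = 1.9471 − 1.1377 = 0.8094 ≈ 0.81.

0.81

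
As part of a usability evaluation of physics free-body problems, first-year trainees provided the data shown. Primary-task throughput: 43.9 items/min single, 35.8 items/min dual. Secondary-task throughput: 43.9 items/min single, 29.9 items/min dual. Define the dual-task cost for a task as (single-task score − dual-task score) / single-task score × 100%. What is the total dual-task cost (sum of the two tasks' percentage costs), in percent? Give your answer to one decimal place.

Primary cost = (43.9 − 35.8) / 43.9 × 100% = 18.4510%.
Secondary cost = (43.9 − 29.9) / 43.9 × 100% = 31.8907%.
Total = 18.4510% + 31.8907% = 50.3417% ≈ 50.3%.

50.3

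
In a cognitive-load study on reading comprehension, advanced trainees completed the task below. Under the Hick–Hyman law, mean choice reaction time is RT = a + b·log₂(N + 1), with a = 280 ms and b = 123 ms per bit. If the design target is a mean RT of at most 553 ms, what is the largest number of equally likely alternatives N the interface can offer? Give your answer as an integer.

3

Set 280 + 123·log₂(N + 1) ≤ 553.
log₂(N + 1) ≤ (553 − 280) / 123 = 2.2195.
N + 1 ≤ 2^2.2195 = 4.6573.
N ≤ 3.6573, so the largest integer N is 3.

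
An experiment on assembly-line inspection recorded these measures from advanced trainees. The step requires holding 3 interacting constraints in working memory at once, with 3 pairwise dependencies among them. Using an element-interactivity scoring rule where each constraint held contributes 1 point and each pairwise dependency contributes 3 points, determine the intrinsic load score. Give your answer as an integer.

12

Element contribution: 3 × 1 = 3.
Interaction contribution: 3 × 3 = 9.
Intrinsic load = 3 + 9 = 12.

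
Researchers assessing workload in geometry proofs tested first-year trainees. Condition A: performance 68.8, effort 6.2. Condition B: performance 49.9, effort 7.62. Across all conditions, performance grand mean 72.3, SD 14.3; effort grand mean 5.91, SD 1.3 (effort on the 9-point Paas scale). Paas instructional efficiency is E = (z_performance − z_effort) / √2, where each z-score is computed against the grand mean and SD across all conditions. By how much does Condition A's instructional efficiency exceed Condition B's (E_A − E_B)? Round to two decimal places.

Condition A: z_P = (68.8 − 72.3)/14.3 = -0.2448; z_E = (6.2 − 5.91)/1.3 = 0.2231; E_A = (-0.2448 − 0.2231)/√2 = -0.3309.
Condition B: z_P = (49.9 − 72.3)/14.3 = -1.5664; z_E = (7.62 − 5.91)/1.3 = 1.3154; E_B = (-1.5664 − 1.3154)/√2 = -2.0377.
E_A − E_B = -0.3309 − (-2.0377) = 1.7068 ≈ 1.71.

1.71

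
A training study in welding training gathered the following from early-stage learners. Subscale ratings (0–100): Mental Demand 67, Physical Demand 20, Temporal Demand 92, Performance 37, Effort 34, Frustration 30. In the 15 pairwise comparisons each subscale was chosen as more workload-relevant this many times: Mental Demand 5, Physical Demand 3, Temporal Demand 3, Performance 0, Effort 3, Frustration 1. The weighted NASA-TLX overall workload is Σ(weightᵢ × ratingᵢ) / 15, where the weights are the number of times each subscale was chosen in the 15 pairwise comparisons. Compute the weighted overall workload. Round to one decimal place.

The tallies are the weights (they sum to 15).
Weighted sum = 5·67 + 3·20 + 3·92 + 0·37 + 3·34 + 1·30
            = 335 + 60 + 276 + 0 + 102 + 30 = 803.
Overall workload = 803 / 15 = 53.5333 ≈ 53.5.

53.5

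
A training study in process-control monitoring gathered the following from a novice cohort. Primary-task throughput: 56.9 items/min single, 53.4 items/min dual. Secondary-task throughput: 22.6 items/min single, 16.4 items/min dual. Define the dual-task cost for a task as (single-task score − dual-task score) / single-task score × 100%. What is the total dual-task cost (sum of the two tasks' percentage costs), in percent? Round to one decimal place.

Primary cost = (56.9 − 53.4) / 56.9 × 100% = 6.1511%.
Secondary cost = (22.6 − 16.4) / 22.6 × 100% = 27.4336%.
Total = 6.1511% + 27.4336% = 33.5847% ≈ 33.6%.

33.6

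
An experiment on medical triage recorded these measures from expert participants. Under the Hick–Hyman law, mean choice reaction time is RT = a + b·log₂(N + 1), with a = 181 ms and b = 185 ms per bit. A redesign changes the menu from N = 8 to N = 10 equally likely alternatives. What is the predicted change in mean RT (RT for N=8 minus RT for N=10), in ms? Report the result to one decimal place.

RT(8) = 181 + 185·log₂(9) = 181 + 185·3.1699 = 767.4315 ms.
RT(10) = 181 + 185·log₂(11) = 181 + 185·3.4594 = 820.9890 ms.
Difference = 767.4315 − 820.9890 = -53.5575 ≈ -53.6 ms.

-53.6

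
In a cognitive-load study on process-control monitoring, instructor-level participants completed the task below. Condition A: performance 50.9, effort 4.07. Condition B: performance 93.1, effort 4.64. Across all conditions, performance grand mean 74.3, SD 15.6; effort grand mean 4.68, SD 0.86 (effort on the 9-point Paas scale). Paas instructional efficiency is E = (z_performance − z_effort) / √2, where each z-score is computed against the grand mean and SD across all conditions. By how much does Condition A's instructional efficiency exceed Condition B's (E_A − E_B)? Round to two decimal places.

Condition A: z_P = (50.9 − 74.3)/15.6 = -1.5000; z_E = (4.07 − 4.68)/0.86 = -0.7093; E_A = (-1.5000 − (-0.7093))/√2 = -0.5591.
Condition B: z_P = (93.1 − 74.3)/15.6 = 1.2051; z_E = (4.64 − 4.68)/0.86 = -0.0465; E_B = (1.2051 − (-0.0465))/√2 = 0.8850.
E_A − E_B = -0.5591 − 0.8850 = -1.4441 ≈ -1.44.

-1.44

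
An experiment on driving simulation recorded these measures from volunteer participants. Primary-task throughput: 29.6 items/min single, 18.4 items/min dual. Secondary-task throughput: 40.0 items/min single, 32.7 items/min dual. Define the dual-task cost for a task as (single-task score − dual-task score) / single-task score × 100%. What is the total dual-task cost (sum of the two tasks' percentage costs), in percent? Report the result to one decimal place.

Primary cost = (29.6 − 18.4) / 29.6 × 100% = 37.8378%.
Secondary cost = (40.0 − 32.7) / 40.0 × 100% = 18.2500%.
Total = 37.8378% + 18.2500% = 56.0878% ≈ 56.1%.

56.1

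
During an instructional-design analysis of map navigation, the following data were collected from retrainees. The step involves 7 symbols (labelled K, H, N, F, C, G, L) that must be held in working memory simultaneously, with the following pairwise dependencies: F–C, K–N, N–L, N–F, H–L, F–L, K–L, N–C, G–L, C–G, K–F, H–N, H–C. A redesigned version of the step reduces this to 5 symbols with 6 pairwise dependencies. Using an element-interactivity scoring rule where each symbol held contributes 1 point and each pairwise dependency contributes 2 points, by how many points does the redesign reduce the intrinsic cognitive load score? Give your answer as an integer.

Original: 7 × 1 + 13 × 2 = 7 + 26 = 33.
Redesigned: 5 × 1 + 6 × 2 = 5 + 12 = 17.
Reduction = 33 − 17 = 16.

16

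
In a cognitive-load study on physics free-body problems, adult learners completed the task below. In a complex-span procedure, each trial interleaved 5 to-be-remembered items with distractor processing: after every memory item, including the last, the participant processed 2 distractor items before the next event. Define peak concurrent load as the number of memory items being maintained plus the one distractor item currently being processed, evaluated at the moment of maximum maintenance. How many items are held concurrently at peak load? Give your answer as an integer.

Maintenance is greatest during the distractor(s) after memory item 5: all 5 memory items are being held.
One distractor item is concurrently being processed.
Peak concurrent load = 5 + 1 = 6 items.

6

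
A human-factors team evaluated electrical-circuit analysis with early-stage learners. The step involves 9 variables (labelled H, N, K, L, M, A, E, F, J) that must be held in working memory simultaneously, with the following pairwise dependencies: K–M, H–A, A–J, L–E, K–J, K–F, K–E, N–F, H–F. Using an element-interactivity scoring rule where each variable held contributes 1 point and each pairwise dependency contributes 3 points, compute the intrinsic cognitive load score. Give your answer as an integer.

Count of variables held simultaneously: 9.
Count of pairwise dependencies listed: 9.
Element contribution: 9 × 1 = 9.
Interaction contribution: 9 × 3 = 27.
Intrinsic load = 9 + 27 = 36.

36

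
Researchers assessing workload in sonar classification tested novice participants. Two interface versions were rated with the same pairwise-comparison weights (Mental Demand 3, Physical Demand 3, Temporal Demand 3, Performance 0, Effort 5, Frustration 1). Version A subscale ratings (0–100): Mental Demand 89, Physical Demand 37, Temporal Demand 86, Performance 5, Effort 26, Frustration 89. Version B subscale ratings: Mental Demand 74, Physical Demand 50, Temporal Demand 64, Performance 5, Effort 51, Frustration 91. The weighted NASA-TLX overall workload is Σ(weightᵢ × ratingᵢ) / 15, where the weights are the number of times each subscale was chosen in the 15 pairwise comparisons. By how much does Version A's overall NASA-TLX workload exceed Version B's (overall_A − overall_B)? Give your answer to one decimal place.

Version A weighted sum = 3·89 + 3·37 + 3·86 + 0·5 + 5·26 + 1·89 = 267 + 111 + 258 + 0 + 130 + 89 = 855; overall_A = 855/15 = 57.0000.
Version B weighted sum = 3·74 + 3·50 + 3·64 + 0·5 + 5·51 + 1·91 = 222 + 150 + 192 + 0 + 255 + 91 = 910; overall_B = 910/15 = 60.6667.
Difference = 57.0000 − 60.6667 = -3.6667 ≈ -3.7.

-3.7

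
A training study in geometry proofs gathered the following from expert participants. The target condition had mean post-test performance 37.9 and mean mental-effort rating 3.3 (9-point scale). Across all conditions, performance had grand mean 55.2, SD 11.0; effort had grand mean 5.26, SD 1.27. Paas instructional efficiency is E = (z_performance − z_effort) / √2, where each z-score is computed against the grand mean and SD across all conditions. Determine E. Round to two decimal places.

z_performance = (37.9 − 55.2) / 11.0 = -17.3000 / 11.0 = -1.5727.
z_effort = (3.3 − 5.26) / 1.27 = -1.9600 / 1.27 = -1.5433.
z_P − z_E = -1.5727 − (-1.5433) = -0.0294.
E = -0.0294 / √2 = -0.0294 / 1.41421 = -0.0208 ≈ -0.02.

-0.02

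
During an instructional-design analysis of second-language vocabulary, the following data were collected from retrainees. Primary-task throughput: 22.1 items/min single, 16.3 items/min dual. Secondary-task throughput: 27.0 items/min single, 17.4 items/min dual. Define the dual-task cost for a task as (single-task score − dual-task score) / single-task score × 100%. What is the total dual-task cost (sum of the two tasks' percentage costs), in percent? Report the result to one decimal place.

61.8

Primary cost = (22.1 − 16.3) / 22.1 × 100% = 26.2443%.
Secondary cost = (27.0 − 17.4) / 27.0 × 100% = 35.5556%.
Total = 26.2443% + 35.5556% = 61.7999% ≈ 61.8%.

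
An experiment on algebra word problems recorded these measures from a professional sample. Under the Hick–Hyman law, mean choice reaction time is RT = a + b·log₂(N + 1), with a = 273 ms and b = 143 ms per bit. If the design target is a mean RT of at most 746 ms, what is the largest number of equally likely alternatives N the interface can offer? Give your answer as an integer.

Set 273 + 143·log₂(N + 1) ≤ 746.
log₂(N + 1) ≤ (746 − 273) / 143 = 3.3077.
N + 1 ≤ 2^3.3077 = 9.9019.
N ≤ 8.9019, so the largest integer N is 8.

8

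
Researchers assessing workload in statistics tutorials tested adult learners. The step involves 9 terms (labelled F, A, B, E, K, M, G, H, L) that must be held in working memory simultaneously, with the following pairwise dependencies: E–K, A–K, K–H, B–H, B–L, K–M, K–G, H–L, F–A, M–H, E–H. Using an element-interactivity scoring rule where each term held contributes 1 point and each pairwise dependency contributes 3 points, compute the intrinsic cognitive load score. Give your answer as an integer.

Count of terms held simultaneously: 9.
Count of pairwise dependencies listed: 11.
Element contribution: 9 × 1 = 9.
Interaction contribution: 11 × 3 = 33.
Intrinsic load = 9 + 33 = 42.

42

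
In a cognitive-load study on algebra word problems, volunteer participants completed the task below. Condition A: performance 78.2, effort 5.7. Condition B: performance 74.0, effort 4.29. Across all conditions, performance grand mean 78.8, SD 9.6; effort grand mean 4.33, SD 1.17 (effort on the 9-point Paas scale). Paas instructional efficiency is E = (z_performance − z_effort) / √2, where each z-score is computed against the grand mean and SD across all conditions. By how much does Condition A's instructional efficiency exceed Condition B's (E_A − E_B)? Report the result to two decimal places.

-0.54

Condition A: z_P = (78.2 − 78.8)/9.6 = -0.0625; z_E = (5.7 − 4.33)/1.17 = 1.1709; E_A = (-0.0625 − 1.1709)/√2 = -0.8721.
Condition B: z_P = (74.0 − 78.8)/9.6 = -0.5000; z_E = (4.29 − 4.33)/1.17 = -0.0342; E_B = (-0.5000 − (-0.0342))/√2 = -0.3294.
E_A − E_B = -0.8721 − (-0.3294) = -0.5427 ≈ -0.54.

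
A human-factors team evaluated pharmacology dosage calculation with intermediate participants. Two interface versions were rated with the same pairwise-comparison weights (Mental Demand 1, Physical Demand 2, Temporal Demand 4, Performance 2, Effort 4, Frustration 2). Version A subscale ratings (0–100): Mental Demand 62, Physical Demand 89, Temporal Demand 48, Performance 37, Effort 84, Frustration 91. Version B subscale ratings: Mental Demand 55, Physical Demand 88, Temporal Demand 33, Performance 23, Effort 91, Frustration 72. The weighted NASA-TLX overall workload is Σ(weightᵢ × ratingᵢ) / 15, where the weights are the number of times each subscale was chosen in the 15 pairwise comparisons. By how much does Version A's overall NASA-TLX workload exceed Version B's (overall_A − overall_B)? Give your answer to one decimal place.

Version A weighted sum = 1·62 + 2·89 + 4·48 + 2·37 + 4·84 + 2·91 = 62 + 178 + 192 + 74 + 336 + 182 = 1024; overall_A = 1024/15 = 68.2667.
Version B weighted sum = 1·55 + 2·88 + 4·33 + 2·23 + 4·91 + 2·72 = 55 + 176 + 132 + 46 + 364 + 144 = 917; overall_B = 917/15 = 61.1333.
Difference = 68.2667 − 61.1333 = 7.1334 ≈ 7.1.

7.1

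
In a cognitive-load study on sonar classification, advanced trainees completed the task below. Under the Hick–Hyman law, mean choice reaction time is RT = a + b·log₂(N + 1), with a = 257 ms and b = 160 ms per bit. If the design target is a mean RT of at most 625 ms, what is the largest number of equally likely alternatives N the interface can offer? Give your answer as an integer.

Set 257 + 160·log₂(N + 1) ≤ 625.
log₂(N + 1) ≤ (625 − 257) / 160 = 2.3000.
N + 1 ≤ 2^2.3000 = 4.9246.
N ≤ 3.9246, so the largest integer N is 3.

3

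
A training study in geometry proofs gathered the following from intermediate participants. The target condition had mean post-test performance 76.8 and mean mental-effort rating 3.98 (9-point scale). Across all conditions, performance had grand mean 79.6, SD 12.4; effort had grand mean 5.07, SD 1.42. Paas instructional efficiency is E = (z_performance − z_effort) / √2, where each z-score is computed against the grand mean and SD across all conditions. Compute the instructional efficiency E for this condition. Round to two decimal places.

0.38

z_performance = (76.8 − 79.6) / 12.4 = -2.8000 / 12.4 = -0.2258.
z_effort = (3.98 − 5.07) / 1.42 = -1.0900 / 1.42 = -0.7676.
z_P − z_E = -0.2258 − (-0.7676) = 0.5418.
E = 0.5418 / √2 = 0.5418 / 1.41421 = 0.3831 ≈ 0.38.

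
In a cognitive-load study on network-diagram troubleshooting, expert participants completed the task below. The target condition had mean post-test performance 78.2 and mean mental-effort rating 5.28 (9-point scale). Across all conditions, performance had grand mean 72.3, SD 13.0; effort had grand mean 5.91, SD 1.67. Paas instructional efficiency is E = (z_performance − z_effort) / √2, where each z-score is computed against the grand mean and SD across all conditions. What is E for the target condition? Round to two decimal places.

0.59

z_performance = (78.2 − 72.3) / 13.0 = 5.9000 / 13.0 = 0.4538.
z_effort = (5.28 − 5.91) / 1.67 = -0.6300 / 1.67 = -0.3772.
z_P − z_E = 0.4538 − (-0.3772) = 0.8310.
E = 0.8310 / √2 = 0.8310 / 1.41421 = 0.5876 ≈ 0.59.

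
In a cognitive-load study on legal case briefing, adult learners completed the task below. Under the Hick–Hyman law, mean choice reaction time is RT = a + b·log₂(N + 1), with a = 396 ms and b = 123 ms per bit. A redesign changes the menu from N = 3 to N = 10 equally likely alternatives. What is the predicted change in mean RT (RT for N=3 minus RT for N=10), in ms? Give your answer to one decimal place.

-179.5

RT(3) = 396 + 123·log₂(4) = 396 + 123·2.0000 = 642.0000 ms.
RT(10) = 396 + 123·log₂(11) = 396 + 123·3.4594 = 821.5062 ms.
Difference = 642.0000 − 821.5062 = -179.5062 ≈ -179.5 ms.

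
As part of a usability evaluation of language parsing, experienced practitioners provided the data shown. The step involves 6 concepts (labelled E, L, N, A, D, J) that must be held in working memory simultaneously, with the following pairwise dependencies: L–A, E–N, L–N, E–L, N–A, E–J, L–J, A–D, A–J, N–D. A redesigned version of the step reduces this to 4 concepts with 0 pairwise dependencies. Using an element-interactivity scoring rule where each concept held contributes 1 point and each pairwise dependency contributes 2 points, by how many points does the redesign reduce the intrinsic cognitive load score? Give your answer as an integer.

22

Original: 6 × 1 + 10 × 2 = 6 + 20 = 26.
Redesigned: 4 × 1 + 0 × 2 = 4 + 0 = 4.
Reduction = 26 − 4 = 22.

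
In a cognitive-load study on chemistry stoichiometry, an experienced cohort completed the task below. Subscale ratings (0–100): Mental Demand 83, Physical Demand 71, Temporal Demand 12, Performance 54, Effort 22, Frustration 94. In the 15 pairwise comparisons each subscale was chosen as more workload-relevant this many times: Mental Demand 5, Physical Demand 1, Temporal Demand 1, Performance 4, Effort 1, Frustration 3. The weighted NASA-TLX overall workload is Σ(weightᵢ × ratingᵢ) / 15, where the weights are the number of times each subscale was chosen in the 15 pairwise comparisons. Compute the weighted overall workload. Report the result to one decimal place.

The tallies are the weights (they sum to 15).
Weighted sum = 5·83 + 1·71 + 1·12 + 4·54 + 1·22 + 3·94
            = 415 + 71 + 12 + 216 + 22 + 282 = 1018.
Overall workload = 1018 / 15 = 67.8667 ≈ 67.9.

67.9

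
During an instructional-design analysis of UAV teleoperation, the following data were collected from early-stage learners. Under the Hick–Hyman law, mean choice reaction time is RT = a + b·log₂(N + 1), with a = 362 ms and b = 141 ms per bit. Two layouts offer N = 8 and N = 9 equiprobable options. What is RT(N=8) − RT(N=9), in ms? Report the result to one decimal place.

RT(8) = 362 + 141·log₂(9) = 362 + 141·3.1699 = 808.9559 ms.
RT(9) = 362 + 141·log₂(10) = 362 + 141·3.3219 = 830.3879 ms.
Difference = 808.9559 − 830.3879 = -21.4320 ≈ -21.4 ms.

-21.4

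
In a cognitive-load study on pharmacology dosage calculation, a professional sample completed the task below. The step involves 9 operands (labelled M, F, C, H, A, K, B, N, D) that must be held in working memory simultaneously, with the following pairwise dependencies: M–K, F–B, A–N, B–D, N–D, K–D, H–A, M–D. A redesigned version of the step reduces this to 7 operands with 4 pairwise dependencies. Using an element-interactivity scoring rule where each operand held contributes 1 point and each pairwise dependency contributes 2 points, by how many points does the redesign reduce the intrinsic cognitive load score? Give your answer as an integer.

Original: 9 × 1 + 8 × 2 = 9 + 16 = 25.
Redesigned: 7 × 1 + 4 × 2 = 7 + 8 = 15.
Reduction = 25 − 15 = 10.

10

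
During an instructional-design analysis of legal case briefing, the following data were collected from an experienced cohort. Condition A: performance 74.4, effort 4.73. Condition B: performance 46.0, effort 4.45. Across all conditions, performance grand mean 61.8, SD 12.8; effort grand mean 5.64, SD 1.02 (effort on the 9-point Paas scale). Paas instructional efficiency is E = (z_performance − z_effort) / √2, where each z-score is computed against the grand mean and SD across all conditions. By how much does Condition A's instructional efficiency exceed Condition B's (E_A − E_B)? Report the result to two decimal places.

1.37

Condition A: z_P = (74.4 − 61.8)/12.8 = 0.9844; z_E = (4.73 − 5.64)/1.02 = -0.8922; E_A = (0.9844 − (-0.8922))/√2 = 1.3270.
Condition B: z_P = (46.0 − 61.8)/12.8 = -1.2344; z_E = (4.45 − 5.64)/1.02 = -1.1667; E_B = (-1.2344 − (-1.1667))/√2 = -0.0479.
E_A − E_B = 1.3270 − (-0.0479) = 1.3749 ≈ 1.37.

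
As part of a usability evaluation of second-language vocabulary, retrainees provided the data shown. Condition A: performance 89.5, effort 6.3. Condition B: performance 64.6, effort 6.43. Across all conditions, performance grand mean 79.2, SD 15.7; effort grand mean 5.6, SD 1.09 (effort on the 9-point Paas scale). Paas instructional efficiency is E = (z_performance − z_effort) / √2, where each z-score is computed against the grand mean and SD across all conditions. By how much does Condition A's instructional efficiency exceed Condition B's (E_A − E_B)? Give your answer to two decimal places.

1.21

Condition A: z_P = (89.5 − 79.2)/15.7 = 0.6561; z_E = (6.3 − 5.6)/1.09 = 0.6422; E_A = (0.6561 − 0.6422)/√2 = 0.0098.
Condition B: z_P = (64.6 − 79.2)/15.7 = -0.9299; z_E = (6.43 − 5.6)/1.09 = 0.7615; E_B = (-0.9299 − 0.7615)/√2 = -1.1960.
E_A − E_B = 0.0098 − (-1.1960) = 1.2058 ≈ 1.21.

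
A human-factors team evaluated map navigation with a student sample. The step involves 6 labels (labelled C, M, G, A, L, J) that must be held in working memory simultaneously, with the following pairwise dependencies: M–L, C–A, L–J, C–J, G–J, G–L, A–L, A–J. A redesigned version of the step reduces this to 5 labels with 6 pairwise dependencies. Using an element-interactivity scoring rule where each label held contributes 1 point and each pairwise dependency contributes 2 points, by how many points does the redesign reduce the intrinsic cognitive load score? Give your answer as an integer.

5

Original: 6 × 1 + 8 × 2 = 6 + 16 = 22.
Redesigned: 5 × 1 + 6 × 2 = 5 + 12 = 17.
Reduction = 22 − 17 = 5.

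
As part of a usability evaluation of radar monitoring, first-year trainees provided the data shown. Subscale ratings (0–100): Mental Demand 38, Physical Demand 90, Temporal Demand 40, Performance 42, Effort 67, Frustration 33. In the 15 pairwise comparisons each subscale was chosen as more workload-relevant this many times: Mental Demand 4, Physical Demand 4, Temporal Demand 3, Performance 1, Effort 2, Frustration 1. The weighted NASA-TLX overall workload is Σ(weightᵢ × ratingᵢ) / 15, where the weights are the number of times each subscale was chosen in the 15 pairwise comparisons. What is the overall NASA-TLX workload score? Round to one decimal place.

The tallies are the weights (they sum to 15).
Weighted sum = 4·38 + 4·90 + 3·40 + 1·42 + 2·67 + 1·33
            = 152 + 360 + 120 + 42 + 134 + 33 = 841.
Overall workload = 841 / 15 = 56.0667 ≈ 56.1.

56.1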